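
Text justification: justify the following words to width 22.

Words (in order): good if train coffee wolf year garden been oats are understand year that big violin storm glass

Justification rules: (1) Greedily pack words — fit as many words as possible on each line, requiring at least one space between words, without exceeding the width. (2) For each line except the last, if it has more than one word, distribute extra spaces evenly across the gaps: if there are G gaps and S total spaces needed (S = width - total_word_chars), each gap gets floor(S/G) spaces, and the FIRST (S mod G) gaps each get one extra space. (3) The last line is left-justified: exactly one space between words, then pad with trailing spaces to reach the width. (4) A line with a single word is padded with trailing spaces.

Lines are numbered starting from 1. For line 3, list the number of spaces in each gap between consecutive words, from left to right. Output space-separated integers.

Answer: 3 2

Derivation:
Line 1: ['good', 'if', 'train', 'coffee'] (min_width=20, slack=2)
Line 2: ['wolf', 'year', 'garden', 'been'] (min_width=21, slack=1)
Line 3: ['oats', 'are', 'understand'] (min_width=19, slack=3)
Line 4: ['year', 'that', 'big', 'violin'] (min_width=20, slack=2)
Line 5: ['storm', 'glass'] (min_width=11, slack=11)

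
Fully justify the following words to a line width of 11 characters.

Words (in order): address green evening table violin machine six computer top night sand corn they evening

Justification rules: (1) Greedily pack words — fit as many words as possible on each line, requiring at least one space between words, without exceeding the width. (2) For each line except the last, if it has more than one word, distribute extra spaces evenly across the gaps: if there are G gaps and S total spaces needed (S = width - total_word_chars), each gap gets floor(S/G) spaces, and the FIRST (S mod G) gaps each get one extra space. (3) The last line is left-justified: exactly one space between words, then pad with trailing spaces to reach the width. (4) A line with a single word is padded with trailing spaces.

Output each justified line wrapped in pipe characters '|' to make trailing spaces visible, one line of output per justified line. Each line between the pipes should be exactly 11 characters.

Line 1: ['address'] (min_width=7, slack=4)
Line 2: ['green'] (min_width=5, slack=6)
Line 3: ['evening'] (min_width=7, slack=4)
Line 4: ['table'] (min_width=5, slack=6)
Line 5: ['violin'] (min_width=6, slack=5)
Line 6: ['machine', 'six'] (min_width=11, slack=0)
Line 7: ['computer'] (min_width=8, slack=3)
Line 8: ['top', 'night'] (min_width=9, slack=2)
Line 9: ['sand', 'corn'] (min_width=9, slack=2)
Line 10: ['they'] (min_width=4, slack=7)
Line 11: ['evening'] (min_width=7, slack=4)

Answer: |address    |
|green      |
|evening    |
|table      |
|violin     |
|machine six|
|computer   |
|top   night|
|sand   corn|
|they       |
|evening    |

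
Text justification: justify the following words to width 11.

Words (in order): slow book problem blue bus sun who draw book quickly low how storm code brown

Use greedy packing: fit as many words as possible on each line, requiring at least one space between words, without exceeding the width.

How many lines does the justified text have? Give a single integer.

Line 1: ['slow', 'book'] (min_width=9, slack=2)
Line 2: ['problem'] (min_width=7, slack=4)
Line 3: ['blue', 'bus'] (min_width=8, slack=3)
Line 4: ['sun', 'who'] (min_width=7, slack=4)
Line 5: ['draw', 'book'] (min_width=9, slack=2)
Line 6: ['quickly', 'low'] (min_width=11, slack=0)
Line 7: ['how', 'storm'] (min_width=9, slack=2)
Line 8: ['code', 'brown'] (min_width=10, slack=1)
Total lines: 8

Answer: 8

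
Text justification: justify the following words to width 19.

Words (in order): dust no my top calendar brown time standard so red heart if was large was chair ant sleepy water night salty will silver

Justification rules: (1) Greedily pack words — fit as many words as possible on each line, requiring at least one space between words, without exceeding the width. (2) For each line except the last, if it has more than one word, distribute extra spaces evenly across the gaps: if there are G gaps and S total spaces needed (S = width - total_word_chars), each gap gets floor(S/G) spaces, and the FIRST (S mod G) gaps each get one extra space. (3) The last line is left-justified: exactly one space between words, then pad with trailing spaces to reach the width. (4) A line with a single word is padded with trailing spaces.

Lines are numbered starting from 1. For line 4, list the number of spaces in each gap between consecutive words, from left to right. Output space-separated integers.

Line 1: ['dust', 'no', 'my', 'top'] (min_width=14, slack=5)
Line 2: ['calendar', 'brown', 'time'] (min_width=19, slack=0)
Line 3: ['standard', 'so', 'red'] (min_width=15, slack=4)
Line 4: ['heart', 'if', 'was', 'large'] (min_width=18, slack=1)
Line 5: ['was', 'chair', 'ant'] (min_width=13, slack=6)
Line 6: ['sleepy', 'water', 'night'] (min_width=18, slack=1)
Line 7: ['salty', 'will', 'silver'] (min_width=17, slack=2)

Answer: 2 1 1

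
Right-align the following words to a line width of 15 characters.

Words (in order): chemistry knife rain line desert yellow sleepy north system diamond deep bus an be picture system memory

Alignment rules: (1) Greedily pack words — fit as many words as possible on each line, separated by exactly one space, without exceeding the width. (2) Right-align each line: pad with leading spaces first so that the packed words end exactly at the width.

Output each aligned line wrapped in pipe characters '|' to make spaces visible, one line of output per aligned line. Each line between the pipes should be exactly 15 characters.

Line 1: ['chemistry', 'knife'] (min_width=15, slack=0)
Line 2: ['rain', 'line'] (min_width=9, slack=6)
Line 3: ['desert', 'yellow'] (min_width=13, slack=2)
Line 4: ['sleepy', 'north'] (min_width=12, slack=3)
Line 5: ['system', 'diamond'] (min_width=14, slack=1)
Line 6: ['deep', 'bus', 'an', 'be'] (min_width=14, slack=1)
Line 7: ['picture', 'system'] (min_width=14, slack=1)
Line 8: ['memory'] (min_width=6, slack=9)

Answer: |chemistry knife|
|      rain line|
|  desert yellow|
|   sleepy north|
| system diamond|
| deep bus an be|
| picture system|
|         memory|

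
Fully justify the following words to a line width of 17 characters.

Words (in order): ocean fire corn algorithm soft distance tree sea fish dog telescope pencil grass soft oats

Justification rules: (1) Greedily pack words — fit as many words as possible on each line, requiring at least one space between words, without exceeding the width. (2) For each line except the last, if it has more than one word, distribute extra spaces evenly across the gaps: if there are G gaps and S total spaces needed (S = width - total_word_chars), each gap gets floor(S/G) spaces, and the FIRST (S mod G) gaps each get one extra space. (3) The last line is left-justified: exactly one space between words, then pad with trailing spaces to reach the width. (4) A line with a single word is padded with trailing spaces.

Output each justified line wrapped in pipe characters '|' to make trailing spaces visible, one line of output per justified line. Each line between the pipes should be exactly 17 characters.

Answer: |ocean  fire  corn|
|algorithm    soft|
|distance tree sea|
|fish          dog|
|telescope  pencil|
|grass soft oats  |

Derivation:
Line 1: ['ocean', 'fire', 'corn'] (min_width=15, slack=2)
Line 2: ['algorithm', 'soft'] (min_width=14, slack=3)
Line 3: ['distance', 'tree', 'sea'] (min_width=17, slack=0)
Line 4: ['fish', 'dog'] (min_width=8, slack=9)
Line 5: ['telescope', 'pencil'] (min_width=16, slack=1)
Line 6: ['grass', 'soft', 'oats'] (min_width=15, slack=2)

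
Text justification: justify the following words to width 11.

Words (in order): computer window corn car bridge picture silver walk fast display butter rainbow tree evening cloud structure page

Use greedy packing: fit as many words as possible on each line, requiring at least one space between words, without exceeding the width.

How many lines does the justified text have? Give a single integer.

Line 1: ['computer'] (min_width=8, slack=3)
Line 2: ['window', 'corn'] (min_width=11, slack=0)
Line 3: ['car', 'bridge'] (min_width=10, slack=1)
Line 4: ['picture'] (min_width=7, slack=4)
Line 5: ['silver', 'walk'] (min_width=11, slack=0)
Line 6: ['fast'] (min_width=4, slack=7)
Line 7: ['display'] (min_width=7, slack=4)
Line 8: ['butter'] (min_width=6, slack=5)
Line 9: ['rainbow'] (min_width=7, slack=4)
Line 10: ['tree'] (min_width=4, slack=7)
Line 11: ['evening'] (min_width=7, slack=4)
Line 12: ['cloud'] (min_width=5, slack=6)
Line 13: ['structure'] (min_width=9, slack=2)
Line 14: ['page'] (min_width=4, slack=7)
Total lines: 14

Answer: 14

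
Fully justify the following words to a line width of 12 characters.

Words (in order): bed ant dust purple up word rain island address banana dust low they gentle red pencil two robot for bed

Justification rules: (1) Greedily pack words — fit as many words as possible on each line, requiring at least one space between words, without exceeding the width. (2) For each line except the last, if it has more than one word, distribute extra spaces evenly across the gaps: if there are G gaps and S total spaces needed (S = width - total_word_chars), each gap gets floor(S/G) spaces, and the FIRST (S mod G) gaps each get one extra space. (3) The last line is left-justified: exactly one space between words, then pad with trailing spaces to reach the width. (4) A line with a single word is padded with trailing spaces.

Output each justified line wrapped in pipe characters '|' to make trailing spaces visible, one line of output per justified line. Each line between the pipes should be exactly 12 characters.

Line 1: ['bed', 'ant', 'dust'] (min_width=12, slack=0)
Line 2: ['purple', 'up'] (min_width=9, slack=3)
Line 3: ['word', 'rain'] (min_width=9, slack=3)
Line 4: ['island'] (min_width=6, slack=6)
Line 5: ['address'] (min_width=7, slack=5)
Line 6: ['banana', 'dust'] (min_width=11, slack=1)
Line 7: ['low', 'they'] (min_width=8, slack=4)
Line 8: ['gentle', 'red'] (min_width=10, slack=2)
Line 9: ['pencil', 'two'] (min_width=10, slack=2)
Line 10: ['robot', 'for'] (min_width=9, slack=3)
Line 11: ['bed'] (min_width=3, slack=9)

Answer: |bed ant dust|
|purple    up|
|word    rain|
|island      |
|address     |
|banana  dust|
|low     they|
|gentle   red|
|pencil   two|
|robot    for|
|bed         |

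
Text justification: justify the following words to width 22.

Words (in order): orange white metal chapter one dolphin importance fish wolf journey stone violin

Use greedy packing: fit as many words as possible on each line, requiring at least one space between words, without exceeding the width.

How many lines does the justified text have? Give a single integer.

Line 1: ['orange', 'white', 'metal'] (min_width=18, slack=4)
Line 2: ['chapter', 'one', 'dolphin'] (min_width=19, slack=3)
Line 3: ['importance', 'fish', 'wolf'] (min_width=20, slack=2)
Line 4: ['journey', 'stone', 'violin'] (min_width=20, slack=2)
Total lines: 4

Answer: 4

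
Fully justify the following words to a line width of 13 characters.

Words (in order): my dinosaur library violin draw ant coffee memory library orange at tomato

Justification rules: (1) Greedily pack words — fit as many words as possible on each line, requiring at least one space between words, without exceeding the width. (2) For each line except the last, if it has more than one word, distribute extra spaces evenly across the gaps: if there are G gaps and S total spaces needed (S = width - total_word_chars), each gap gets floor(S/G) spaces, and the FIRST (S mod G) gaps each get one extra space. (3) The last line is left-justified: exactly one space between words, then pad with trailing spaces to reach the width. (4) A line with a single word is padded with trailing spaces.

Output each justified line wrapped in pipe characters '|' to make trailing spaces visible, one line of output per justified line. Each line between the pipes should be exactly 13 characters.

Line 1: ['my', 'dinosaur'] (min_width=11, slack=2)
Line 2: ['library'] (min_width=7, slack=6)
Line 3: ['violin', 'draw'] (min_width=11, slack=2)
Line 4: ['ant', 'coffee'] (min_width=10, slack=3)
Line 5: ['memory'] (min_width=6, slack=7)
Line 6: ['library'] (min_width=7, slack=6)
Line 7: ['orange', 'at'] (min_width=9, slack=4)
Line 8: ['tomato'] (min_width=6, slack=7)

Answer: |my   dinosaur|
|library      |
|violin   draw|
|ant    coffee|
|memory       |
|library      |
|orange     at|
|tomato       |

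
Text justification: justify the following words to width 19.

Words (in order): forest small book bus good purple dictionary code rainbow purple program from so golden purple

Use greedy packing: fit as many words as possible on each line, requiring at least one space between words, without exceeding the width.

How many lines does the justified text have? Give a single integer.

Answer: 6

Derivation:
Line 1: ['forest', 'small', 'book'] (min_width=17, slack=2)
Line 2: ['bus', 'good', 'purple'] (min_width=15, slack=4)
Line 3: ['dictionary', 'code'] (min_width=15, slack=4)
Line 4: ['rainbow', 'purple'] (min_width=14, slack=5)
Line 5: ['program', 'from', 'so'] (min_width=15, slack=4)
Line 6: ['golden', 'purple'] (min_width=13, slack=6)
Total lines: 6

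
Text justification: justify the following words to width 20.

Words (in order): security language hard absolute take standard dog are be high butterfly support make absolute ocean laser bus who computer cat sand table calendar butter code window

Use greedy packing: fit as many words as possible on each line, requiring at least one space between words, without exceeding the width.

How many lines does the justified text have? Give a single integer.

Line 1: ['security', 'language'] (min_width=17, slack=3)
Line 2: ['hard', 'absolute', 'take'] (min_width=18, slack=2)
Line 3: ['standard', 'dog', 'are', 'be'] (min_width=19, slack=1)
Line 4: ['high', 'butterfly'] (min_width=14, slack=6)
Line 5: ['support', 'make'] (min_width=12, slack=8)
Line 6: ['absolute', 'ocean', 'laser'] (min_width=20, slack=0)
Line 7: ['bus', 'who', 'computer', 'cat'] (min_width=20, slack=0)
Line 8: ['sand', 'table', 'calendar'] (min_width=19, slack=1)
Line 9: ['butter', 'code', 'window'] (min_width=18, slack=2)
Total lines: 9

Answer: 9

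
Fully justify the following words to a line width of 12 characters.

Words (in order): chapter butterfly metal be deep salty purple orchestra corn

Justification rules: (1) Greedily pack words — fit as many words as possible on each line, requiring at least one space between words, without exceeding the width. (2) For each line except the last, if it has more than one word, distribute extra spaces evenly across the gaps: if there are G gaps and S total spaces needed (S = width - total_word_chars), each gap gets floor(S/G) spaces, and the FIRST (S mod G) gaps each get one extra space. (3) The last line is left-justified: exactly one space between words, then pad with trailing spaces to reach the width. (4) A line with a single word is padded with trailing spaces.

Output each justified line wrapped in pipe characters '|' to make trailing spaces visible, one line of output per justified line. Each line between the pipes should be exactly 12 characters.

Answer: |chapter     |
|butterfly   |
|metal     be|
|deep   salty|
|purple      |
|orchestra   |
|corn        |

Derivation:
Line 1: ['chapter'] (min_width=7, slack=5)
Line 2: ['butterfly'] (min_width=9, slack=3)
Line 3: ['metal', 'be'] (min_width=8, slack=4)
Line 4: ['deep', 'salty'] (min_width=10, slack=2)
Line 5: ['purple'] (min_width=6, slack=6)
Line 6: ['orchestra'] (min_width=9, slack=3)
Line 7: ['corn'] (min_width=4, slack=8)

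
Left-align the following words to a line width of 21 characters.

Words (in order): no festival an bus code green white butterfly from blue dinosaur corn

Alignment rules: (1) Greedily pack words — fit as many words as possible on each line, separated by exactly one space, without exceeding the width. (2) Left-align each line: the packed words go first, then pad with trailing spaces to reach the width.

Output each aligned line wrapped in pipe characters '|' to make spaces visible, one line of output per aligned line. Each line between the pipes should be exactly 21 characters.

Answer: |no festival an bus   |
|code green white     |
|butterfly from blue  |
|dinosaur corn        |

Derivation:
Line 1: ['no', 'festival', 'an', 'bus'] (min_width=18, slack=3)
Line 2: ['code', 'green', 'white'] (min_width=16, slack=5)
Line 3: ['butterfly', 'from', 'blue'] (min_width=19, slack=2)
Line 4: ['dinosaur', 'corn'] (min_width=13, slack=8)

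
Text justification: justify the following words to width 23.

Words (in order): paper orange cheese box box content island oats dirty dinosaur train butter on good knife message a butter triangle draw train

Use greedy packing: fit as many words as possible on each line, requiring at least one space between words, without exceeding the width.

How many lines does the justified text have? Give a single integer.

Line 1: ['paper', 'orange', 'cheese', 'box'] (min_width=23, slack=0)
Line 2: ['box', 'content', 'island', 'oats'] (min_width=23, slack=0)
Line 3: ['dirty', 'dinosaur', 'train'] (min_width=20, slack=3)
Line 4: ['butter', 'on', 'good', 'knife'] (min_width=20, slack=3)
Line 5: ['message', 'a', 'butter'] (min_width=16, slack=7)
Line 6: ['triangle', 'draw', 'train'] (min_width=19, slack=4)
Total lines: 6

Answer: 6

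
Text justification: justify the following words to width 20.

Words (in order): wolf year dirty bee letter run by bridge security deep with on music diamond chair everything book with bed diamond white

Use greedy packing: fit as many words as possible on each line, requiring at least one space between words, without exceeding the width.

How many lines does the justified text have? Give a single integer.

Line 1: ['wolf', 'year', 'dirty', 'bee'] (min_width=19, slack=1)
Line 2: ['letter', 'run', 'by', 'bridge'] (min_width=20, slack=0)
Line 3: ['security', 'deep', 'with'] (min_width=18, slack=2)
Line 4: ['on', 'music', 'diamond'] (min_width=16, slack=4)
Line 5: ['chair', 'everything'] (min_width=16, slack=4)
Line 6: ['book', 'with', 'bed'] (min_width=13, slack=7)
Line 7: ['diamond', 'white'] (min_width=13, slack=7)
Total lines: 7

Answer: 7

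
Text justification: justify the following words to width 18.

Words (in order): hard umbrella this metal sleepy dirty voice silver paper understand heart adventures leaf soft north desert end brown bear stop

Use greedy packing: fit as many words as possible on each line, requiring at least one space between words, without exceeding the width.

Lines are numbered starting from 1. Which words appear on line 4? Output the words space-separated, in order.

Answer: understand heart

Derivation:
Line 1: ['hard', 'umbrella', 'this'] (min_width=18, slack=0)
Line 2: ['metal', 'sleepy', 'dirty'] (min_width=18, slack=0)
Line 3: ['voice', 'silver', 'paper'] (min_width=18, slack=0)
Line 4: ['understand', 'heart'] (min_width=16, slack=2)
Line 5: ['adventures', 'leaf'] (min_width=15, slack=3)
Line 6: ['soft', 'north', 'desert'] (min_width=17, slack=1)
Line 7: ['end', 'brown', 'bear'] (min_width=14, slack=4)
Line 8: ['stop'] (min_width=4, slack=14)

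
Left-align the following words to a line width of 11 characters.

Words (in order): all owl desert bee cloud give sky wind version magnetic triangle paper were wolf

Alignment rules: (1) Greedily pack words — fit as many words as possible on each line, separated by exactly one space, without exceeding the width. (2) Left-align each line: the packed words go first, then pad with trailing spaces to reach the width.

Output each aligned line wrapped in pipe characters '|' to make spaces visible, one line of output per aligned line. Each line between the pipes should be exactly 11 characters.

Answer: |all owl    |
|desert bee |
|cloud give |
|sky wind   |
|version    |
|magnetic   |
|triangle   |
|paper were |
|wolf       |

Derivation:
Line 1: ['all', 'owl'] (min_width=7, slack=4)
Line 2: ['desert', 'bee'] (min_width=10, slack=1)
Line 3: ['cloud', 'give'] (min_width=10, slack=1)
Line 4: ['sky', 'wind'] (min_width=8, slack=3)
Line 5: ['version'] (min_width=7, slack=4)
Line 6: ['magnetic'] (min_width=8, slack=3)
Line 7: ['triangle'] (min_width=8, slack=3)
Line 8: ['paper', 'were'] (min_width=10, slack=1)
Line 9: ['wolf'] (min_width=4, slack=7)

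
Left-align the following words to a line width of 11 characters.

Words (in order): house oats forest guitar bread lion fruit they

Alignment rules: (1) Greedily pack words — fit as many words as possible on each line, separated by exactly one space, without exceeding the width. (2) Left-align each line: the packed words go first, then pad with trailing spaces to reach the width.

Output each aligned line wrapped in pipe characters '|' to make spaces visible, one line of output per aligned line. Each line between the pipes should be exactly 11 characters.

Answer: |house oats |
|forest     |
|guitar     |
|bread lion |
|fruit they |

Derivation:
Line 1: ['house', 'oats'] (min_width=10, slack=1)
Line 2: ['forest'] (min_width=6, slack=5)
Line 3: ['guitar'] (min_width=6, slack=5)
Line 4: ['bread', 'lion'] (min_width=10, slack=1)
Line 5: ['fruit', 'they'] (min_width=10, slack=1)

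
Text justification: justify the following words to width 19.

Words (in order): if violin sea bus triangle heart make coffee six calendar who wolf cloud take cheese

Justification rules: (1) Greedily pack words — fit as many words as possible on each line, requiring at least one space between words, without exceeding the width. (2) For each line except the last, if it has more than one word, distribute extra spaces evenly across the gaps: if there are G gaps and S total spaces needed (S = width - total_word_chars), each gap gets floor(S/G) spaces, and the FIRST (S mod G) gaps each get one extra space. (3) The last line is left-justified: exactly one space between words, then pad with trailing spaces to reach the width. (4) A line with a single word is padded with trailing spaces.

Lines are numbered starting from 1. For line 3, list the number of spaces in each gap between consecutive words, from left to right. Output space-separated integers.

Answer: 1 1

Derivation:
Line 1: ['if', 'violin', 'sea', 'bus'] (min_width=17, slack=2)
Line 2: ['triangle', 'heart', 'make'] (min_width=19, slack=0)
Line 3: ['coffee', 'six', 'calendar'] (min_width=19, slack=0)
Line 4: ['who', 'wolf', 'cloud', 'take'] (min_width=19, slack=0)
Line 5: ['cheese'] (min_width=6, slack=13)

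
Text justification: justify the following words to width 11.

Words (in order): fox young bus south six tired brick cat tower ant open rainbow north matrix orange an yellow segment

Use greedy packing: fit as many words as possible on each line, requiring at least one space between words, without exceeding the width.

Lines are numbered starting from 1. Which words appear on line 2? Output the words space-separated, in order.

Answer: bus south

Derivation:
Line 1: ['fox', 'young'] (min_width=9, slack=2)
Line 2: ['bus', 'south'] (min_width=9, slack=2)
Line 3: ['six', 'tired'] (min_width=9, slack=2)
Line 4: ['brick', 'cat'] (min_width=9, slack=2)
Line 5: ['tower', 'ant'] (min_width=9, slack=2)
Line 6: ['open'] (min_width=4, slack=7)
Line 7: ['rainbow'] (min_width=7, slack=4)
Line 8: ['north'] (min_width=5, slack=6)
Line 9: ['matrix'] (min_width=6, slack=5)
Line 10: ['orange', 'an'] (min_width=9, slack=2)
Line 11: ['yellow'] (min_width=6, slack=5)
Line 12: ['segment'] (min_width=7, slack=4)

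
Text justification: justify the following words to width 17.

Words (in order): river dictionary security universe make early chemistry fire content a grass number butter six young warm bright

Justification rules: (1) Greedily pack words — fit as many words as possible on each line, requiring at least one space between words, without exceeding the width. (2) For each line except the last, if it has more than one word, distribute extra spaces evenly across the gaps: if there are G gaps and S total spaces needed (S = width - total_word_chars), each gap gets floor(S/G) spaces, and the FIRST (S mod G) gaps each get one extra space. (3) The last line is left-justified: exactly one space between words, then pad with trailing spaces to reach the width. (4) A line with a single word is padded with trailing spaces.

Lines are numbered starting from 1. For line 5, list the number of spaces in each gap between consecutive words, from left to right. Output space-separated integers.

Line 1: ['river', 'dictionary'] (min_width=16, slack=1)
Line 2: ['security', 'universe'] (min_width=17, slack=0)
Line 3: ['make', 'early'] (min_width=10, slack=7)
Line 4: ['chemistry', 'fire'] (min_width=14, slack=3)
Line 5: ['content', 'a', 'grass'] (min_width=15, slack=2)
Line 6: ['number', 'butter', 'six'] (min_width=17, slack=0)
Line 7: ['young', 'warm', 'bright'] (min_width=17, slack=0)

Answer: 2 2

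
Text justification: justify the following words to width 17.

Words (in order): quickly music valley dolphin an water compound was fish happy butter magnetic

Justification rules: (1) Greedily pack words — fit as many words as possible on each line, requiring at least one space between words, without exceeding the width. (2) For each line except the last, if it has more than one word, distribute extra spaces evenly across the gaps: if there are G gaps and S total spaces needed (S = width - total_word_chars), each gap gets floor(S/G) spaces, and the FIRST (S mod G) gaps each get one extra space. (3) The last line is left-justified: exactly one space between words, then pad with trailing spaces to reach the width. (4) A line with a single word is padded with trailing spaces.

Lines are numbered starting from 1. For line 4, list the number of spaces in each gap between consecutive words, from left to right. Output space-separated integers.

Line 1: ['quickly', 'music'] (min_width=13, slack=4)
Line 2: ['valley', 'dolphin', 'an'] (min_width=17, slack=0)
Line 3: ['water', 'compound'] (min_width=14, slack=3)
Line 4: ['was', 'fish', 'happy'] (min_width=14, slack=3)
Line 5: ['butter', 'magnetic'] (min_width=15, slack=2)

Answer: 3 2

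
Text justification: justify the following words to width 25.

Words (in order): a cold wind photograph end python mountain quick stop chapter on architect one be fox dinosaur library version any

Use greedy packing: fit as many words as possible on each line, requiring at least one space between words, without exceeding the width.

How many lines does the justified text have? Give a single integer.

Answer: 5

Derivation:
Line 1: ['a', 'cold', 'wind', 'photograph'] (min_width=22, slack=3)
Line 2: ['end', 'python', 'mountain', 'quick'] (min_width=25, slack=0)
Line 3: ['stop', 'chapter', 'on', 'architect'] (min_width=25, slack=0)
Line 4: ['one', 'be', 'fox', 'dinosaur'] (min_width=19, slack=6)
Line 5: ['library', 'version', 'any'] (min_width=19, slack=6)
Total lines: 5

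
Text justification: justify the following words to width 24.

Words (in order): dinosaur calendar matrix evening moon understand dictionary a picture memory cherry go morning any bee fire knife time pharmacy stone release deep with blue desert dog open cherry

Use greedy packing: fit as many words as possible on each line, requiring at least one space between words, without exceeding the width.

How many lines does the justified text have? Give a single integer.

Line 1: ['dinosaur', 'calendar', 'matrix'] (min_width=24, slack=0)
Line 2: ['evening', 'moon', 'understand'] (min_width=23, slack=1)
Line 3: ['dictionary', 'a', 'picture'] (min_width=20, slack=4)
Line 4: ['memory', 'cherry', 'go', 'morning'] (min_width=24, slack=0)
Line 5: ['any', 'bee', 'fire', 'knife', 'time'] (min_width=23, slack=1)
Line 6: ['pharmacy', 'stone', 'release'] (min_width=22, slack=2)
Line 7: ['deep', 'with', 'blue', 'desert'] (min_width=21, slack=3)
Line 8: ['dog', 'open', 'cherry'] (min_width=15, slack=9)
Total lines: 8

Answer: 8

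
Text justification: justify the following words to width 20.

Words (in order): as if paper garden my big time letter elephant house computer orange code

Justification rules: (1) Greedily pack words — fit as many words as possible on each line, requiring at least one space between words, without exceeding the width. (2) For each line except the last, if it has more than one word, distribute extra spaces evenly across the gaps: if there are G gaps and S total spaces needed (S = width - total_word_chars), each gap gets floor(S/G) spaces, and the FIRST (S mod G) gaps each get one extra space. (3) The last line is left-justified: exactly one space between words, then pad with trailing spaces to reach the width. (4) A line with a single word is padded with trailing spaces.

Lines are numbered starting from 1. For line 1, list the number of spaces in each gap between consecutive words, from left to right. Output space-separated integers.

Answer: 2 2 1

Derivation:
Line 1: ['as', 'if', 'paper', 'garden'] (min_width=18, slack=2)
Line 2: ['my', 'big', 'time', 'letter'] (min_width=18, slack=2)
Line 3: ['elephant', 'house'] (min_width=14, slack=6)
Line 4: ['computer', 'orange', 'code'] (min_width=20, slack=0)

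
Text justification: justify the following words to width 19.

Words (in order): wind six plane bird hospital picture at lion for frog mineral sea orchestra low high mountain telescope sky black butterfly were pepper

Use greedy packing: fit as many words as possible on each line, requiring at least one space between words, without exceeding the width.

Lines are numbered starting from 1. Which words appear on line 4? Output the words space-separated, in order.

Line 1: ['wind', 'six', 'plane', 'bird'] (min_width=19, slack=0)
Line 2: ['hospital', 'picture', 'at'] (min_width=19, slack=0)
Line 3: ['lion', 'for', 'frog'] (min_width=13, slack=6)
Line 4: ['mineral', 'sea'] (min_width=11, slack=8)
Line 5: ['orchestra', 'low', 'high'] (min_width=18, slack=1)
Line 6: ['mountain', 'telescope'] (min_width=18, slack=1)
Line 7: ['sky', 'black', 'butterfly'] (min_width=19, slack=0)
Line 8: ['were', 'pepper'] (min_width=11, slack=8)

Answer: mineral sea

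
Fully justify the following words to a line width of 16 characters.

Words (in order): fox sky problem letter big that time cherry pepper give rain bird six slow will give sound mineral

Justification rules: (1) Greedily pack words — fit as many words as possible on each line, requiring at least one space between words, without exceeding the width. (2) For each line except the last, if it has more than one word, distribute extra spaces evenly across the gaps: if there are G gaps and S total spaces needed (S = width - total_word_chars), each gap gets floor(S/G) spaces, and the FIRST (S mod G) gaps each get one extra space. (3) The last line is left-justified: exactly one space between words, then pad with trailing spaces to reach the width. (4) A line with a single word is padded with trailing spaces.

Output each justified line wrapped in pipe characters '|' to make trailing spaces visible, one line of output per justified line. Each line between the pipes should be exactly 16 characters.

Answer: |fox  sky problem|
|letter  big that|
|time      cherry|
|pepper give rain|
|bird   six  slow|
|will  give sound|
|mineral         |

Derivation:
Line 1: ['fox', 'sky', 'problem'] (min_width=15, slack=1)
Line 2: ['letter', 'big', 'that'] (min_width=15, slack=1)
Line 3: ['time', 'cherry'] (min_width=11, slack=5)
Line 4: ['pepper', 'give', 'rain'] (min_width=16, slack=0)
Line 5: ['bird', 'six', 'slow'] (min_width=13, slack=3)
Line 6: ['will', 'give', 'sound'] (min_width=15, slack=1)
Line 7: ['mineral'] (min_width=7, slack=9)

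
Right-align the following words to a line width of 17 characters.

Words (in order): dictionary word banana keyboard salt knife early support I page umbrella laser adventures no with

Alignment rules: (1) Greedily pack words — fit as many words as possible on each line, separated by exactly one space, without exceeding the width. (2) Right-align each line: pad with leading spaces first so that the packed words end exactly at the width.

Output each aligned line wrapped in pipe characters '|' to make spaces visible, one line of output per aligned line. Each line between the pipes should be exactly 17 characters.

Line 1: ['dictionary', 'word'] (min_width=15, slack=2)
Line 2: ['banana', 'keyboard'] (min_width=15, slack=2)
Line 3: ['salt', 'knife', 'early'] (min_width=16, slack=1)
Line 4: ['support', 'I', 'page'] (min_width=14, slack=3)
Line 5: ['umbrella', 'laser'] (min_width=14, slack=3)
Line 6: ['adventures', 'no'] (min_width=13, slack=4)
Line 7: ['with'] (min_width=4, slack=13)

Answer: |  dictionary word|
|  banana keyboard|
| salt knife early|
|   support I page|
|   umbrella laser|
|    adventures no|
|             with|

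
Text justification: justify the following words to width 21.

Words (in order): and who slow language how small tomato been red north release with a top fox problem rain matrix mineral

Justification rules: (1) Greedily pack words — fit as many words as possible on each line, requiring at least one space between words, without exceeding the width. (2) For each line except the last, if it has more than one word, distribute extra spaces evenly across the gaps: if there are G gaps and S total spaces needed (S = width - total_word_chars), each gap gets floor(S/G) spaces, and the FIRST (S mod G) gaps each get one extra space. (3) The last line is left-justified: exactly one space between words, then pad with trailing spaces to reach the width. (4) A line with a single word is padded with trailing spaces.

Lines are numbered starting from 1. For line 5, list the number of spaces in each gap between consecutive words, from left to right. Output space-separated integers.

Answer: 2 2

Derivation:
Line 1: ['and', 'who', 'slow', 'language'] (min_width=21, slack=0)
Line 2: ['how', 'small', 'tomato', 'been'] (min_width=21, slack=0)
Line 3: ['red', 'north', 'release'] (min_width=17, slack=4)
Line 4: ['with', 'a', 'top', 'fox'] (min_width=14, slack=7)
Line 5: ['problem', 'rain', 'matrix'] (min_width=19, slack=2)
Line 6: ['mineral'] (min_width=7, slack=14)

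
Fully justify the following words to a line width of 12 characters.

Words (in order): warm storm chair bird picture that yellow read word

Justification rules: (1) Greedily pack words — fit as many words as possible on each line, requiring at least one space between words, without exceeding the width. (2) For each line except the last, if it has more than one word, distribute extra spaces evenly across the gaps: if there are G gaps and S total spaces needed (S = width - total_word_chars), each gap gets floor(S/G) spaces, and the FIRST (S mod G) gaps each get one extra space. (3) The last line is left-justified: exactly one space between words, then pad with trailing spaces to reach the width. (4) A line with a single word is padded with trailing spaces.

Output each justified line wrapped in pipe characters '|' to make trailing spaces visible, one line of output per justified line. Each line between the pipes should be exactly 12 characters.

Line 1: ['warm', 'storm'] (min_width=10, slack=2)
Line 2: ['chair', 'bird'] (min_width=10, slack=2)
Line 3: ['picture', 'that'] (min_width=12, slack=0)
Line 4: ['yellow', 'read'] (min_width=11, slack=1)
Line 5: ['word'] (min_width=4, slack=8)

Answer: |warm   storm|
|chair   bird|
|picture that|
|yellow  read|
|word        |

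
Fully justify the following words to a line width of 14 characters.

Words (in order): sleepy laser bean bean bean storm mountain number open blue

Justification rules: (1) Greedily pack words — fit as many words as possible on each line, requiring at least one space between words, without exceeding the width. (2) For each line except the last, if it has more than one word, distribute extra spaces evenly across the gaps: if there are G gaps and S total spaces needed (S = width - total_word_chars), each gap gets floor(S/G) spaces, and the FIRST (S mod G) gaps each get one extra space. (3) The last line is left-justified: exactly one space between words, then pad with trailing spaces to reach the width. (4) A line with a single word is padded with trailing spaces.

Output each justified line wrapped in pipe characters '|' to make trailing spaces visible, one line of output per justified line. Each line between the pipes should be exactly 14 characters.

Answer: |sleepy   laser|
|bean bean bean|
|storm mountain|
|number    open|
|blue          |

Derivation:
Line 1: ['sleepy', 'laser'] (min_width=12, slack=2)
Line 2: ['bean', 'bean', 'bean'] (min_width=14, slack=0)
Line 3: ['storm', 'mountain'] (min_width=14, slack=0)
Line 4: ['number', 'open'] (min_width=11, slack=3)
Line 5: ['blue'] (min_width=4, slack=10)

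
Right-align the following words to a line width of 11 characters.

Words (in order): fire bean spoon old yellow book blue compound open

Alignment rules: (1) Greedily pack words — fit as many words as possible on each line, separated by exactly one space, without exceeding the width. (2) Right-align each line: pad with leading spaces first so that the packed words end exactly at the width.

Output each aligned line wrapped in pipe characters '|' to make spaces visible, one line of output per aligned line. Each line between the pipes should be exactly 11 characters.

Line 1: ['fire', 'bean'] (min_width=9, slack=2)
Line 2: ['spoon', 'old'] (min_width=9, slack=2)
Line 3: ['yellow', 'book'] (min_width=11, slack=0)
Line 4: ['blue'] (min_width=4, slack=7)
Line 5: ['compound'] (min_width=8, slack=3)
Line 6: ['open'] (min_width=4, slack=7)

Answer: |  fire bean|
|  spoon old|
|yellow book|
|       blue|
|   compound|
|       open|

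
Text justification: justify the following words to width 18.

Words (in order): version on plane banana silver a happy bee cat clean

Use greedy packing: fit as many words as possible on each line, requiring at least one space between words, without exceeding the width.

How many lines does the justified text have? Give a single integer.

Answer: 4

Derivation:
Line 1: ['version', 'on', 'plane'] (min_width=16, slack=2)
Line 2: ['banana', 'silver', 'a'] (min_width=15, slack=3)
Line 3: ['happy', 'bee', 'cat'] (min_width=13, slack=5)
Line 4: ['clean'] (min_width=5, slack=13)
Total lines: 4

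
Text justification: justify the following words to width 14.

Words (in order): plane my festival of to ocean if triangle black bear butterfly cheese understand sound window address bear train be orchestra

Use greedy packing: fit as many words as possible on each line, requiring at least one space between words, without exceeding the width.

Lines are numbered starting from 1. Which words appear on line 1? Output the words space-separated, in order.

Answer: plane my

Derivation:
Line 1: ['plane', 'my'] (min_width=8, slack=6)
Line 2: ['festival', 'of', 'to'] (min_width=14, slack=0)
Line 3: ['ocean', 'if'] (min_width=8, slack=6)
Line 4: ['triangle', 'black'] (min_width=14, slack=0)
Line 5: ['bear', 'butterfly'] (min_width=14, slack=0)
Line 6: ['cheese'] (min_width=6, slack=8)
Line 7: ['understand'] (min_width=10, slack=4)
Line 8: ['sound', 'window'] (min_width=12, slack=2)
Line 9: ['address', 'bear'] (min_width=12, slack=2)
Line 10: ['train', 'be'] (min_width=8, slack=6)
Line 11: ['orchestra'] (min_width=9, slack=5)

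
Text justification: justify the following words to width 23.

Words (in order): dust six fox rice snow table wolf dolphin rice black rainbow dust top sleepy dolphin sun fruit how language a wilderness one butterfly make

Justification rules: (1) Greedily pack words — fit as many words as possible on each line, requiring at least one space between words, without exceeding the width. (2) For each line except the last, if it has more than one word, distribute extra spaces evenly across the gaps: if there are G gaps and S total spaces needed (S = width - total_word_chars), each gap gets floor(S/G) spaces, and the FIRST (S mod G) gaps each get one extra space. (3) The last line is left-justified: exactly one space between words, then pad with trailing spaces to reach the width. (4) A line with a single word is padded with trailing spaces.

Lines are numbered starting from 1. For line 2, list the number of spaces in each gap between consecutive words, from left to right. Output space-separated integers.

Answer: 1 1 1

Derivation:
Line 1: ['dust', 'six', 'fox', 'rice', 'snow'] (min_width=22, slack=1)
Line 2: ['table', 'wolf', 'dolphin', 'rice'] (min_width=23, slack=0)
Line 3: ['black', 'rainbow', 'dust', 'top'] (min_width=22, slack=1)
Line 4: ['sleepy', 'dolphin', 'sun'] (min_width=18, slack=5)
Line 5: ['fruit', 'how', 'language', 'a'] (min_width=20, slack=3)
Line 6: ['wilderness', 'one'] (min_width=14, slack=9)
Line 7: ['butterfly', 'make'] (min_width=14, slack=9)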